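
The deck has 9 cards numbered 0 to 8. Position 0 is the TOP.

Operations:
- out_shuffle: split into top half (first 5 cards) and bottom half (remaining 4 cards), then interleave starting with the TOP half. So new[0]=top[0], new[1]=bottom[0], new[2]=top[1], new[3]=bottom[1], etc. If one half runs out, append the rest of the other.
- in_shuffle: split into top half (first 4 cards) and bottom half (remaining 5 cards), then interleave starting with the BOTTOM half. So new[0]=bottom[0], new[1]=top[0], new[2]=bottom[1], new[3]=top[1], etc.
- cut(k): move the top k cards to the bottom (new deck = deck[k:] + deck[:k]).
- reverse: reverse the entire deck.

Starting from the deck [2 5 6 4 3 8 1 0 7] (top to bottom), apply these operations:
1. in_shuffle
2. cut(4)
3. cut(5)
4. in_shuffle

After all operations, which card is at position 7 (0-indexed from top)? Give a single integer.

After op 1 (in_shuffle): [3 2 8 5 1 6 0 4 7]
After op 2 (cut(4)): [1 6 0 4 7 3 2 8 5]
After op 3 (cut(5)): [3 2 8 5 1 6 0 4 7]
After op 4 (in_shuffle): [1 3 6 2 0 8 4 5 7]
Position 7: card 5.

Answer: 5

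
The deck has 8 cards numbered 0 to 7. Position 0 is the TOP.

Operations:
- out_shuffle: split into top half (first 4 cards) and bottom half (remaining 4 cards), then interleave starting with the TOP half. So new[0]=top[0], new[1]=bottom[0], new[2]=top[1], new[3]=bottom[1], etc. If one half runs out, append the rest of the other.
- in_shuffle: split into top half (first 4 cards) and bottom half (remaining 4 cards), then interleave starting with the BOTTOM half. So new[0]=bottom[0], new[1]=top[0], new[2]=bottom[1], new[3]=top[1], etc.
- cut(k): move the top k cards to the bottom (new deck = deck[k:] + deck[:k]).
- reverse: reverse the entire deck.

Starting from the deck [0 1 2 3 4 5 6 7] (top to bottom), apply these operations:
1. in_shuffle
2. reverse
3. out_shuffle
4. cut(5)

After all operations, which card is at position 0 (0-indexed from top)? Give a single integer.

Answer: 0

Derivation:
After op 1 (in_shuffle): [4 0 5 1 6 2 7 3]
After op 2 (reverse): [3 7 2 6 1 5 0 4]
After op 3 (out_shuffle): [3 1 7 5 2 0 6 4]
After op 4 (cut(5)): [0 6 4 3 1 7 5 2]
Position 0: card 0.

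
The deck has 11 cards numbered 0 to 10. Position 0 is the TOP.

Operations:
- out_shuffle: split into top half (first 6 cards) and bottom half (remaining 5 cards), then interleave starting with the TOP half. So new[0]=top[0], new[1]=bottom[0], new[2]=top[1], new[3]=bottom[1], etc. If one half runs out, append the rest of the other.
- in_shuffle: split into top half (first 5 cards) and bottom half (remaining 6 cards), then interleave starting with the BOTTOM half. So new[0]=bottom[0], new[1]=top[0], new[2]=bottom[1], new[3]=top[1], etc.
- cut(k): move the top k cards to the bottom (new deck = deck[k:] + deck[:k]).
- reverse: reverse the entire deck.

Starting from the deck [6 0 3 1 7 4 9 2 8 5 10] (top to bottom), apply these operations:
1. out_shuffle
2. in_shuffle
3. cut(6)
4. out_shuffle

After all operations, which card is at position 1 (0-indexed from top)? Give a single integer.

Answer: 6

Derivation:
After op 1 (out_shuffle): [6 9 0 2 3 8 1 5 7 10 4]
After op 2 (in_shuffle): [8 6 1 9 5 0 7 2 10 3 4]
After op 3 (cut(6)): [7 2 10 3 4 8 6 1 9 5 0]
After op 4 (out_shuffle): [7 6 2 1 10 9 3 5 4 0 8]
Position 1: card 6.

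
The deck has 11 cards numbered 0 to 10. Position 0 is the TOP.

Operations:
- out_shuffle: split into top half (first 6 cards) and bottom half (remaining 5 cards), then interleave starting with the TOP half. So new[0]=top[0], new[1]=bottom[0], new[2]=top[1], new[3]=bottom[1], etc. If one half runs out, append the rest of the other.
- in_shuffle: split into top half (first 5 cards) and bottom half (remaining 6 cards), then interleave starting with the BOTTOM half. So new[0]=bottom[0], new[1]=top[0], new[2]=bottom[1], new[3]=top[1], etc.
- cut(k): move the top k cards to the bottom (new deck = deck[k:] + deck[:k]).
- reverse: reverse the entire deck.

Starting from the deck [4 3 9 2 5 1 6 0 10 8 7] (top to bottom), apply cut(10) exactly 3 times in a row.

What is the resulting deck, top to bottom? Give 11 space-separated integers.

After op 1 (cut(10)): [7 4 3 9 2 5 1 6 0 10 8]
After op 2 (cut(10)): [8 7 4 3 9 2 5 1 6 0 10]
After op 3 (cut(10)): [10 8 7 4 3 9 2 5 1 6 0]

Answer: 10 8 7 4 3 9 2 5 1 6 0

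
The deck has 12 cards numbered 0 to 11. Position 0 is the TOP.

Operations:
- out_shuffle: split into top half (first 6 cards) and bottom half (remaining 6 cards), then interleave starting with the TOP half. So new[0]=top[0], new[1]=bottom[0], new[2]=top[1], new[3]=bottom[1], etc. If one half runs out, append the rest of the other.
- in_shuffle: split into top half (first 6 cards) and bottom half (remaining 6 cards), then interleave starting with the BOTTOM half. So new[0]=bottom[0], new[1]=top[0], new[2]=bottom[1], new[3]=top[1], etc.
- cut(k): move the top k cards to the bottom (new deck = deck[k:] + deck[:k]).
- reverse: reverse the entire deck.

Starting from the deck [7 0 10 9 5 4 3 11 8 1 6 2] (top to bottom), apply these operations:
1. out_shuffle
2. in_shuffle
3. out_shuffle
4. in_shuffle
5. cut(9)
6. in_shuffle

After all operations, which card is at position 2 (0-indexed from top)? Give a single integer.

After op 1 (out_shuffle): [7 3 0 11 10 8 9 1 5 6 4 2]
After op 2 (in_shuffle): [9 7 1 3 5 0 6 11 4 10 2 8]
After op 3 (out_shuffle): [9 6 7 11 1 4 3 10 5 2 0 8]
After op 4 (in_shuffle): [3 9 10 6 5 7 2 11 0 1 8 4]
After op 5 (cut(9)): [1 8 4 3 9 10 6 5 7 2 11 0]
After op 6 (in_shuffle): [6 1 5 8 7 4 2 3 11 9 0 10]
Position 2: card 5.

Answer: 5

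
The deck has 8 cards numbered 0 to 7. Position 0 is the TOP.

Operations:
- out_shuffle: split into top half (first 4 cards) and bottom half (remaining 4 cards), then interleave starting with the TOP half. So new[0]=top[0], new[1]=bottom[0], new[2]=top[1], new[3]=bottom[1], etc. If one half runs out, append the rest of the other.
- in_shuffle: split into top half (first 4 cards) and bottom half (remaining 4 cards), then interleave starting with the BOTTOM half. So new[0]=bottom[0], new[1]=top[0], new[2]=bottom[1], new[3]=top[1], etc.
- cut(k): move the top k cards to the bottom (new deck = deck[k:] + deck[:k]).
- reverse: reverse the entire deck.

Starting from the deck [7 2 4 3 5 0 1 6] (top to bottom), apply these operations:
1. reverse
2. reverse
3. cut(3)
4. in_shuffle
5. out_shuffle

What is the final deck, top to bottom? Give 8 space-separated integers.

Answer: 6 2 3 0 7 4 5 1

Derivation:
After op 1 (reverse): [6 1 0 5 3 4 2 7]
After op 2 (reverse): [7 2 4 3 5 0 1 6]
After op 3 (cut(3)): [3 5 0 1 6 7 2 4]
After op 4 (in_shuffle): [6 3 7 5 2 0 4 1]
After op 5 (out_shuffle): [6 2 3 0 7 4 5 1]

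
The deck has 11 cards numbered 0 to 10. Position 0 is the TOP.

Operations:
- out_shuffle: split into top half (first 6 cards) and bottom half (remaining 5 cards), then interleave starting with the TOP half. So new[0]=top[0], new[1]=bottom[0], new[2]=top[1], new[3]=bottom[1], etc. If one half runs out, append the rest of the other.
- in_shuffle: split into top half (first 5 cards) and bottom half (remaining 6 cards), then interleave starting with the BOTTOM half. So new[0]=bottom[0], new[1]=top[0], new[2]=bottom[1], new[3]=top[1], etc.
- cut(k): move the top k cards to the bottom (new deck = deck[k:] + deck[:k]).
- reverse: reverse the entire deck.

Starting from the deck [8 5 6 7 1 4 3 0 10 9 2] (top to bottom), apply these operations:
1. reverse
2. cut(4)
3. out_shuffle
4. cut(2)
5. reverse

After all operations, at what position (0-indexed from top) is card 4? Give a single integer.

After op 1 (reverse): [2 9 10 0 3 4 1 7 6 5 8]
After op 2 (cut(4)): [3 4 1 7 6 5 8 2 9 10 0]
After op 3 (out_shuffle): [3 8 4 2 1 9 7 10 6 0 5]
After op 4 (cut(2)): [4 2 1 9 7 10 6 0 5 3 8]
After op 5 (reverse): [8 3 5 0 6 10 7 9 1 2 4]
Card 4 is at position 10.

Answer: 10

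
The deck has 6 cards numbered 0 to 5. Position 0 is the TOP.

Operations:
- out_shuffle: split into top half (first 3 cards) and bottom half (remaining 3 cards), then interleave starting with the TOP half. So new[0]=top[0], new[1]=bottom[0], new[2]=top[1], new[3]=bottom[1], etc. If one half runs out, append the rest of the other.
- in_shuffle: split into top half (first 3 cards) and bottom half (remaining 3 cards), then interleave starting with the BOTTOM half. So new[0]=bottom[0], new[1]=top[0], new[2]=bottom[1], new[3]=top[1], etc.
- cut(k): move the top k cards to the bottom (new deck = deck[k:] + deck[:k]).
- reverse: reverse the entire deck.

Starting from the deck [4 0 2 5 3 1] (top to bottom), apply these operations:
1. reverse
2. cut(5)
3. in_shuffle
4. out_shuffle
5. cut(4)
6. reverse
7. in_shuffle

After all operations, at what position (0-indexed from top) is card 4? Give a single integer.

After op 1 (reverse): [1 3 5 2 0 4]
After op 2 (cut(5)): [4 1 3 5 2 0]
After op 3 (in_shuffle): [5 4 2 1 0 3]
After op 4 (out_shuffle): [5 1 4 0 2 3]
After op 5 (cut(4)): [2 3 5 1 4 0]
After op 6 (reverse): [0 4 1 5 3 2]
After op 7 (in_shuffle): [5 0 3 4 2 1]
Card 4 is at position 3.

Answer: 3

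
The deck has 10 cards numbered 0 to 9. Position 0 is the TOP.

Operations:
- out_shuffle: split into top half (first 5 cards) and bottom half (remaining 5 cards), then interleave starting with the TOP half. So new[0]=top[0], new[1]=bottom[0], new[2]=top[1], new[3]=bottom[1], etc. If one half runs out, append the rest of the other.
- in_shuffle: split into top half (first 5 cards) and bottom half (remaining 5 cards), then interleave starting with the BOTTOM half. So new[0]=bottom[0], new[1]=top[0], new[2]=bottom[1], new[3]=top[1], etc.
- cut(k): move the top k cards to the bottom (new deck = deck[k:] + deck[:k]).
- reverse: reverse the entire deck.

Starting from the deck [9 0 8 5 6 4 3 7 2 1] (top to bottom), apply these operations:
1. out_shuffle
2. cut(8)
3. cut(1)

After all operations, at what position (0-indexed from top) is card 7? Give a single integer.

Answer: 6

Derivation:
After op 1 (out_shuffle): [9 4 0 3 8 7 5 2 6 1]
After op 2 (cut(8)): [6 1 9 4 0 3 8 7 5 2]
After op 3 (cut(1)): [1 9 4 0 3 8 7 5 2 6]
Card 7 is at position 6.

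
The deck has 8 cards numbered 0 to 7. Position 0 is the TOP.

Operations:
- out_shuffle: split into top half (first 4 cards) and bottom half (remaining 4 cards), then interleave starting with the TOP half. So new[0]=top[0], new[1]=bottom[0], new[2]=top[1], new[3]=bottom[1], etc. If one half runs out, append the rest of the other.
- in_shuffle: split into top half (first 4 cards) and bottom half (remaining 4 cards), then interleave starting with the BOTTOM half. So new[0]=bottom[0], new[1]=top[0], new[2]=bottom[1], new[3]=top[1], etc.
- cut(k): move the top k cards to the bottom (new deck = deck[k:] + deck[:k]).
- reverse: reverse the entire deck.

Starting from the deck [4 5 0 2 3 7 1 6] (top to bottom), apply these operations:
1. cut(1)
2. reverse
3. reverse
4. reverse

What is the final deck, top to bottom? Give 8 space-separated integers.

Answer: 4 6 1 7 3 2 0 5

Derivation:
After op 1 (cut(1)): [5 0 2 3 7 1 6 4]
After op 2 (reverse): [4 6 1 7 3 2 0 5]
After op 3 (reverse): [5 0 2 3 7 1 6 4]
After op 4 (reverse): [4 6 1 7 3 2 0 5]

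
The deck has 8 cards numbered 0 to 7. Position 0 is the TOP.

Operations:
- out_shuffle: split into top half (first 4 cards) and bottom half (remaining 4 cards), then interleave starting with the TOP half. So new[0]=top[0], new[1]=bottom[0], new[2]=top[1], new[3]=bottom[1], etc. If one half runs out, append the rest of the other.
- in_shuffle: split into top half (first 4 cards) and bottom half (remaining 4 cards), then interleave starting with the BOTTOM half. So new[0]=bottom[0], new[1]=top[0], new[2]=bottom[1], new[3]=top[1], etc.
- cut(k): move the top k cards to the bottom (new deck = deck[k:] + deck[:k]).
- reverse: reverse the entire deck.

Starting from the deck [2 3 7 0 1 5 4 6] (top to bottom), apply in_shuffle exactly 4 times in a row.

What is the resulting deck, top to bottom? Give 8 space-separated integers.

After op 1 (in_shuffle): [1 2 5 3 4 7 6 0]
After op 2 (in_shuffle): [4 1 7 2 6 5 0 3]
After op 3 (in_shuffle): [6 4 5 1 0 7 3 2]
After op 4 (in_shuffle): [0 6 7 4 3 5 2 1]

Answer: 0 6 7 4 3 5 2 1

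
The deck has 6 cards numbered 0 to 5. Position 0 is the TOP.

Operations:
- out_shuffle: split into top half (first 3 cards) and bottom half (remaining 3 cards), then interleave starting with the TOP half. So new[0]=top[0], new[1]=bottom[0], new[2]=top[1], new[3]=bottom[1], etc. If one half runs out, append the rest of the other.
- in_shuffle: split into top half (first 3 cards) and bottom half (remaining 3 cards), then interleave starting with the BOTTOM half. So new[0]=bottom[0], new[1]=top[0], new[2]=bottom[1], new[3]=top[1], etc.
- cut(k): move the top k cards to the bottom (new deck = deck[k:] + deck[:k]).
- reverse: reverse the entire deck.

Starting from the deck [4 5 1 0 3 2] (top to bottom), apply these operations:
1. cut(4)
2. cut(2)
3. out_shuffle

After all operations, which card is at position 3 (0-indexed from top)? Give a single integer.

Answer: 3

Derivation:
After op 1 (cut(4)): [3 2 4 5 1 0]
After op 2 (cut(2)): [4 5 1 0 3 2]
After op 3 (out_shuffle): [4 0 5 3 1 2]
Position 3: card 3.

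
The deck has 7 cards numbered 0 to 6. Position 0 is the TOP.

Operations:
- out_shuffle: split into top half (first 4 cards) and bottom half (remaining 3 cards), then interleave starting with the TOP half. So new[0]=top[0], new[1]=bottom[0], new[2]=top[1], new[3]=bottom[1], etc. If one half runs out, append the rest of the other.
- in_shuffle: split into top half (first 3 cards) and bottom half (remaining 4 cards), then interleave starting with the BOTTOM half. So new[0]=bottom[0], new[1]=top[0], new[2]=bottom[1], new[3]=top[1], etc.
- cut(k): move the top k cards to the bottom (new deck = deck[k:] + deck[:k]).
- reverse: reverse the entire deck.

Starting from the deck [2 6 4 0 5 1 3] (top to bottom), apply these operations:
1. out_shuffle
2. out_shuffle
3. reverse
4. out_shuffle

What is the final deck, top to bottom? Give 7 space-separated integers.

Answer: 1 5 0 4 6 2 3

Derivation:
After op 1 (out_shuffle): [2 5 6 1 4 3 0]
After op 2 (out_shuffle): [2 4 5 3 6 0 1]
After op 3 (reverse): [1 0 6 3 5 4 2]
After op 4 (out_shuffle): [1 5 0 4 6 2 3]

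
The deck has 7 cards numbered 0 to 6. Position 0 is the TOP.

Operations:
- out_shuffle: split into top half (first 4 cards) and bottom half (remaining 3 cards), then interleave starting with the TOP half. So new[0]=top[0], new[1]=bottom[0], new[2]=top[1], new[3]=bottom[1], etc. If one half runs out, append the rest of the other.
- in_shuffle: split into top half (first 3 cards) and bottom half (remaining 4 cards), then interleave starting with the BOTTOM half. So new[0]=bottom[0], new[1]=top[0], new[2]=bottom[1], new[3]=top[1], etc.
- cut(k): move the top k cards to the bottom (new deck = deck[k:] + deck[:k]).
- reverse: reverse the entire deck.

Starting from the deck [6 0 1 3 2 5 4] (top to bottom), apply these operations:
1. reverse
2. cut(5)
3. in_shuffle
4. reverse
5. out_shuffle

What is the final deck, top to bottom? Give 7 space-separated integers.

Answer: 1 2 4 0 3 5 6

Derivation:
After op 1 (reverse): [4 5 2 3 1 0 6]
After op 2 (cut(5)): [0 6 4 5 2 3 1]
After op 3 (in_shuffle): [5 0 2 6 3 4 1]
After op 4 (reverse): [1 4 3 6 2 0 5]
After op 5 (out_shuffle): [1 2 4 0 3 5 6]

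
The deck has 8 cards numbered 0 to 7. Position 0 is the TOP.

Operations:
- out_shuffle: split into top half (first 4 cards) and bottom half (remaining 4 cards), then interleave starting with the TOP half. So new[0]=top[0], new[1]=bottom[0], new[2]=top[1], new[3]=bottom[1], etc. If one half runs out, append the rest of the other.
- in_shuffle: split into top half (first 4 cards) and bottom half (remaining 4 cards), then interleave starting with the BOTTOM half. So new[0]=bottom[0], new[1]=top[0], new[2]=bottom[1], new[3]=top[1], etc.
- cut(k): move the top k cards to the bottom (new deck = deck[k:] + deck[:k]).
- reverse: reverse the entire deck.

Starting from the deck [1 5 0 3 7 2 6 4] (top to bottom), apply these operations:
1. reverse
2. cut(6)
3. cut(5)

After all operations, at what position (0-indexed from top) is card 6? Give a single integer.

Answer: 6

Derivation:
After op 1 (reverse): [4 6 2 7 3 0 5 1]
After op 2 (cut(6)): [5 1 4 6 2 7 3 0]
After op 3 (cut(5)): [7 3 0 5 1 4 6 2]
Card 6 is at position 6.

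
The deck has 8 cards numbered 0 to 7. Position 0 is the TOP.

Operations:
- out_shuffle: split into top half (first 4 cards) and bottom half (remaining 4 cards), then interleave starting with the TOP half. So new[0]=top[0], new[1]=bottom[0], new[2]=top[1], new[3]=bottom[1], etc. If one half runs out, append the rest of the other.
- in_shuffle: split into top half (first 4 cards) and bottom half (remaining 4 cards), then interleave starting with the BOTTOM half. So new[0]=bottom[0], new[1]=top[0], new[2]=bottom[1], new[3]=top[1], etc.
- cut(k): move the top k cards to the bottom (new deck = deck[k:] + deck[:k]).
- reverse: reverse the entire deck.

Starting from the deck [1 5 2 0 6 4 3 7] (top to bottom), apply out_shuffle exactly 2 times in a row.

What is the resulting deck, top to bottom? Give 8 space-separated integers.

After op 1 (out_shuffle): [1 6 5 4 2 3 0 7]
After op 2 (out_shuffle): [1 2 6 3 5 0 4 7]

Answer: 1 2 6 3 5 0 4 7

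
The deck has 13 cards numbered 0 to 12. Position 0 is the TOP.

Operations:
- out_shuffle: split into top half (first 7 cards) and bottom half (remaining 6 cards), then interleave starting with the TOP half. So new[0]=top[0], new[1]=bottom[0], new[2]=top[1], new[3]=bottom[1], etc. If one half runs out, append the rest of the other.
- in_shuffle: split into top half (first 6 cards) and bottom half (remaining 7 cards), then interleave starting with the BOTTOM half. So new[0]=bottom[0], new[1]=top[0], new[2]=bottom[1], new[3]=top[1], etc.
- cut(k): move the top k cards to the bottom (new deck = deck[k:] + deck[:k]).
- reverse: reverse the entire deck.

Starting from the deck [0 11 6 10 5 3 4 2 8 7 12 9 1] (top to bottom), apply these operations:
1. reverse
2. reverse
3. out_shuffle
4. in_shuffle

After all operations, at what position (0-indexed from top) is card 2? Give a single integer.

Answer: 3

Derivation:
After op 1 (reverse): [1 9 12 7 8 2 4 3 5 10 6 11 0]
After op 2 (reverse): [0 11 6 10 5 3 4 2 8 7 12 9 1]
After op 3 (out_shuffle): [0 2 11 8 6 7 10 12 5 9 3 1 4]
After op 4 (in_shuffle): [10 0 12 2 5 11 9 8 3 6 1 7 4]
Card 2 is at position 3.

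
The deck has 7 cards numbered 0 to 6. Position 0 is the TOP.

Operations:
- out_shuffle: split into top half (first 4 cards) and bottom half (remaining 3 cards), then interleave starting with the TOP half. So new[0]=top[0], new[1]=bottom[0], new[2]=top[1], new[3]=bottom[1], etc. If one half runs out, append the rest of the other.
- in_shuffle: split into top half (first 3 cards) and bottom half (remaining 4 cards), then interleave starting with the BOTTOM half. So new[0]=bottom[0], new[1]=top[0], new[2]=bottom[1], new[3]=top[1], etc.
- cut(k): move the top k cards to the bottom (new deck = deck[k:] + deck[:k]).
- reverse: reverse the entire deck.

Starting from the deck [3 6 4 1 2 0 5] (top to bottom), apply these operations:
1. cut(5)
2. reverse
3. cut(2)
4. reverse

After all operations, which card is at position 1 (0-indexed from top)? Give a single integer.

Answer: 2

Derivation:
After op 1 (cut(5)): [0 5 3 6 4 1 2]
After op 2 (reverse): [2 1 4 6 3 5 0]
After op 3 (cut(2)): [4 6 3 5 0 2 1]
After op 4 (reverse): [1 2 0 5 3 6 4]
Position 1: card 2.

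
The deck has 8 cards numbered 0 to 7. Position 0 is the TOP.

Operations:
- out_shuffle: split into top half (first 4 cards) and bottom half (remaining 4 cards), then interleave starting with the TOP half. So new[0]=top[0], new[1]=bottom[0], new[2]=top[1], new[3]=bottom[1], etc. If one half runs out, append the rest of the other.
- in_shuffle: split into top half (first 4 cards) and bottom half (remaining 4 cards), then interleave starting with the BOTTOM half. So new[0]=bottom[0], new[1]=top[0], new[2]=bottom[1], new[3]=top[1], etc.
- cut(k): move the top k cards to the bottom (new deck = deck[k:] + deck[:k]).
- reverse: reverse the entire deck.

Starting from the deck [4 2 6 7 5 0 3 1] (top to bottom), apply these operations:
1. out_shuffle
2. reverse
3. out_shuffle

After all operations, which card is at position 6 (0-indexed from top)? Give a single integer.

After op 1 (out_shuffle): [4 5 2 0 6 3 7 1]
After op 2 (reverse): [1 7 3 6 0 2 5 4]
After op 3 (out_shuffle): [1 0 7 2 3 5 6 4]
Position 6: card 6.

Answer: 6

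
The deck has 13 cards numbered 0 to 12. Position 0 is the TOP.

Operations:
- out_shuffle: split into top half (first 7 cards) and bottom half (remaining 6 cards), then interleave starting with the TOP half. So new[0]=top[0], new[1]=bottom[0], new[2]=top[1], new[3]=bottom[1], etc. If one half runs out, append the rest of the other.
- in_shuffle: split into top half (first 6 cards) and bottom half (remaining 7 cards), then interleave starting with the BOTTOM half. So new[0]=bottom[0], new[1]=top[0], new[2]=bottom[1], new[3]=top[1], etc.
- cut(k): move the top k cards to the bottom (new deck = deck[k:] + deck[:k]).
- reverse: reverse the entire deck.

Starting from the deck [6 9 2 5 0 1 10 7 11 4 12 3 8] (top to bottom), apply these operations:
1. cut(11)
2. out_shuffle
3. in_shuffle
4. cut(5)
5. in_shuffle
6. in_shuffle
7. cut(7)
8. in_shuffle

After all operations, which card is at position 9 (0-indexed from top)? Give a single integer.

Answer: 10

Derivation:
After op 1 (cut(11)): [3 8 6 9 2 5 0 1 10 7 11 4 12]
After op 2 (out_shuffle): [3 1 8 10 6 7 9 11 2 4 5 12 0]
After op 3 (in_shuffle): [9 3 11 1 2 8 4 10 5 6 12 7 0]
After op 4 (cut(5)): [8 4 10 5 6 12 7 0 9 3 11 1 2]
After op 5 (in_shuffle): [7 8 0 4 9 10 3 5 11 6 1 12 2]
After op 6 (in_shuffle): [3 7 5 8 11 0 6 4 1 9 12 10 2]
After op 7 (cut(7)): [4 1 9 12 10 2 3 7 5 8 11 0 6]
After op 8 (in_shuffle): [3 4 7 1 5 9 8 12 11 10 0 2 6]
Position 9: card 10.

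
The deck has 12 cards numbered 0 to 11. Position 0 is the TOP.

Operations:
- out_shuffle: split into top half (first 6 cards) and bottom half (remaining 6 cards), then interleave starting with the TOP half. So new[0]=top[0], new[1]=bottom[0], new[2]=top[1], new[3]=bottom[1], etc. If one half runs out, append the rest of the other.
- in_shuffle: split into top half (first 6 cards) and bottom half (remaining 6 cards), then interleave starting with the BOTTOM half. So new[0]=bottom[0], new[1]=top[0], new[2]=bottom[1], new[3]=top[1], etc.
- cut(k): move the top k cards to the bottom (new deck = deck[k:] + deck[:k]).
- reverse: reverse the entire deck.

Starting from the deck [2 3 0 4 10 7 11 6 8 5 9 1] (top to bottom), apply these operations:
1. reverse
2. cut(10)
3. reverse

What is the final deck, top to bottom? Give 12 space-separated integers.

Answer: 0 4 10 7 11 6 8 5 9 1 2 3

Derivation:
After op 1 (reverse): [1 9 5 8 6 11 7 10 4 0 3 2]
After op 2 (cut(10)): [3 2 1 9 5 8 6 11 7 10 4 0]
After op 3 (reverse): [0 4 10 7 11 6 8 5 9 1 2 3]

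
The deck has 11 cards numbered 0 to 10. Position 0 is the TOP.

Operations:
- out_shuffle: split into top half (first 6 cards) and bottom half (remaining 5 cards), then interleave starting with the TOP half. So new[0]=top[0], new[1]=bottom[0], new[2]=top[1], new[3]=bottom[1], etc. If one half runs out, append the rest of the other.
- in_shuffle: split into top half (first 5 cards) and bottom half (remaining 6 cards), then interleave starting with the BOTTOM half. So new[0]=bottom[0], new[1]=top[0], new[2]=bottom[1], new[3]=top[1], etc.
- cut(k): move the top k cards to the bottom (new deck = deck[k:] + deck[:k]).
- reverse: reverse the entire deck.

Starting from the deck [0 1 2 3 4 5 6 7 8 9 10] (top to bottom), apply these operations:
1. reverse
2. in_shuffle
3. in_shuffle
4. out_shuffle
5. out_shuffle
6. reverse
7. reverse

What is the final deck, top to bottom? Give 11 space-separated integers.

After op 1 (reverse): [10 9 8 7 6 5 4 3 2 1 0]
After op 2 (in_shuffle): [5 10 4 9 3 8 2 7 1 6 0]
After op 3 (in_shuffle): [8 5 2 10 7 4 1 9 6 3 0]
After op 4 (out_shuffle): [8 1 5 9 2 6 10 3 7 0 4]
After op 5 (out_shuffle): [8 10 1 3 5 7 9 0 2 4 6]
After op 6 (reverse): [6 4 2 0 9 7 5 3 1 10 8]
After op 7 (reverse): [8 10 1 3 5 7 9 0 2 4 6]

Answer: 8 10 1 3 5 7 9 0 2 4 6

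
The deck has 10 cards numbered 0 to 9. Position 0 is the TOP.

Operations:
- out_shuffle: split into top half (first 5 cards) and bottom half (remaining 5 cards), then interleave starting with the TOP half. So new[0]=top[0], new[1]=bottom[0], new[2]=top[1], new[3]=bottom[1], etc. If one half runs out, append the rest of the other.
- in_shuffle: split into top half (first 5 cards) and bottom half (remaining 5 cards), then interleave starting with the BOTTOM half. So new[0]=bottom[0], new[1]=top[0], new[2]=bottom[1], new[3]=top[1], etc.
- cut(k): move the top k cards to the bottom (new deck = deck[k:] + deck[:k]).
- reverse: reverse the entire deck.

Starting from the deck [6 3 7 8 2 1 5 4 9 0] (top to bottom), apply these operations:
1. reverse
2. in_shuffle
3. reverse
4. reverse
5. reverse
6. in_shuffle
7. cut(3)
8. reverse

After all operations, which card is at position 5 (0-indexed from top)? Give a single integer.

Answer: 3

Derivation:
After op 1 (reverse): [0 9 4 5 1 2 8 7 3 6]
After op 2 (in_shuffle): [2 0 8 9 7 4 3 5 6 1]
After op 3 (reverse): [1 6 5 3 4 7 9 8 0 2]
After op 4 (reverse): [2 0 8 9 7 4 3 5 6 1]
After op 5 (reverse): [1 6 5 3 4 7 9 8 0 2]
After op 6 (in_shuffle): [7 1 9 6 8 5 0 3 2 4]
After op 7 (cut(3)): [6 8 5 0 3 2 4 7 1 9]
After op 8 (reverse): [9 1 7 4 2 3 0 5 8 6]
Position 5: card 3.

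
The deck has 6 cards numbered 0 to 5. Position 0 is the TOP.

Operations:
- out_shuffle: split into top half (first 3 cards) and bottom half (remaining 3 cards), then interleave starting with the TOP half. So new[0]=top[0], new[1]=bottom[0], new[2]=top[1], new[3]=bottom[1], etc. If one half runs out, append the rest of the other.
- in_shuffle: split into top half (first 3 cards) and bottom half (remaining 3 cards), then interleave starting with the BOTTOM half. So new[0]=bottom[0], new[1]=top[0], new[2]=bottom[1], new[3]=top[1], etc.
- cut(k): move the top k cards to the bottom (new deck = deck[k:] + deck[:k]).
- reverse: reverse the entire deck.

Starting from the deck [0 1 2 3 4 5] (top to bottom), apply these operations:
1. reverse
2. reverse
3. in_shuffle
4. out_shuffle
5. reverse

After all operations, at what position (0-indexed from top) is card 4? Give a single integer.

Answer: 1

Derivation:
After op 1 (reverse): [5 4 3 2 1 0]
After op 2 (reverse): [0 1 2 3 4 5]
After op 3 (in_shuffle): [3 0 4 1 5 2]
After op 4 (out_shuffle): [3 1 0 5 4 2]
After op 5 (reverse): [2 4 5 0 1 3]
Card 4 is at position 1.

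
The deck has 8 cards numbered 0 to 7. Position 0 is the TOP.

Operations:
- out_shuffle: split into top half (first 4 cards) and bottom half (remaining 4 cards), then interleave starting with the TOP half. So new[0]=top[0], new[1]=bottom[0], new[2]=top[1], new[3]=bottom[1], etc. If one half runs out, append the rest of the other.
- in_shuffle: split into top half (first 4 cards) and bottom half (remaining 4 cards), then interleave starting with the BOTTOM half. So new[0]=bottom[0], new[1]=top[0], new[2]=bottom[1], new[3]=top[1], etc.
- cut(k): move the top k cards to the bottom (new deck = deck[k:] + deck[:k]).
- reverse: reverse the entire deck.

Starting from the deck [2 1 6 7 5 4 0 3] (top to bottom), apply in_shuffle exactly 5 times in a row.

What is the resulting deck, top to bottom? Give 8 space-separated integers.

Answer: 1 7 4 3 2 6 5 0

Derivation:
After op 1 (in_shuffle): [5 2 4 1 0 6 3 7]
After op 2 (in_shuffle): [0 5 6 2 3 4 7 1]
After op 3 (in_shuffle): [3 0 4 5 7 6 1 2]
After op 4 (in_shuffle): [7 3 6 0 1 4 2 5]
After op 5 (in_shuffle): [1 7 4 3 2 6 5 0]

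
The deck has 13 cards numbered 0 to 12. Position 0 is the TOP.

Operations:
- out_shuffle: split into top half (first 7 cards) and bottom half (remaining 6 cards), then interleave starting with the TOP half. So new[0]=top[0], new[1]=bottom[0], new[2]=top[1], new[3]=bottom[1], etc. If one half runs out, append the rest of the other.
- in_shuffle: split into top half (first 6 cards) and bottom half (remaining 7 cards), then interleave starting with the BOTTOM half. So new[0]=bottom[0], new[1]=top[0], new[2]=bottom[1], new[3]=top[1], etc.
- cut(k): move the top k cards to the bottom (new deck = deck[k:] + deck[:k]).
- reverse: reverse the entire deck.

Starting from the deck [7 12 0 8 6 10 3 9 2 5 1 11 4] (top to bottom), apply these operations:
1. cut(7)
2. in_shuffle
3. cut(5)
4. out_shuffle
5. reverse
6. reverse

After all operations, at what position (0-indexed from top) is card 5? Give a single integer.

After op 1 (cut(7)): [9 2 5 1 11 4 7 12 0 8 6 10 3]
After op 2 (in_shuffle): [7 9 12 2 0 5 8 1 6 11 10 4 3]
After op 3 (cut(5)): [5 8 1 6 11 10 4 3 7 9 12 2 0]
After op 4 (out_shuffle): [5 3 8 7 1 9 6 12 11 2 10 0 4]
After op 5 (reverse): [4 0 10 2 11 12 6 9 1 7 8 3 5]
After op 6 (reverse): [5 3 8 7 1 9 6 12 11 2 10 0 4]
Card 5 is at position 0.

Answer: 0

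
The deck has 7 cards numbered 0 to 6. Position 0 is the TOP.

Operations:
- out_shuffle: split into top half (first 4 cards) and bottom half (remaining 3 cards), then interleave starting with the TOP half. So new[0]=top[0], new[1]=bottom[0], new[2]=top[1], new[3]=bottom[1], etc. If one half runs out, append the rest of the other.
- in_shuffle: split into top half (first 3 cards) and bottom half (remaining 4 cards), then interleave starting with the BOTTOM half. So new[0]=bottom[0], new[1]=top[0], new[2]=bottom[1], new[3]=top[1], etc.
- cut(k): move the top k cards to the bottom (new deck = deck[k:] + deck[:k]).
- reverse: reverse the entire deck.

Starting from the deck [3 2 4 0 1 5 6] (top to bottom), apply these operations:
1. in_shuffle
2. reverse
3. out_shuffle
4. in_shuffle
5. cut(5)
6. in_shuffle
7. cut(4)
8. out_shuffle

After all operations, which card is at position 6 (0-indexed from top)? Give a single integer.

After op 1 (in_shuffle): [0 3 1 2 5 4 6]
After op 2 (reverse): [6 4 5 2 1 3 0]
After op 3 (out_shuffle): [6 1 4 3 5 0 2]
After op 4 (in_shuffle): [3 6 5 1 0 4 2]
After op 5 (cut(5)): [4 2 3 6 5 1 0]
After op 6 (in_shuffle): [6 4 5 2 1 3 0]
After op 7 (cut(4)): [1 3 0 6 4 5 2]
After op 8 (out_shuffle): [1 4 3 5 0 2 6]
Position 6: card 6.

Answer: 6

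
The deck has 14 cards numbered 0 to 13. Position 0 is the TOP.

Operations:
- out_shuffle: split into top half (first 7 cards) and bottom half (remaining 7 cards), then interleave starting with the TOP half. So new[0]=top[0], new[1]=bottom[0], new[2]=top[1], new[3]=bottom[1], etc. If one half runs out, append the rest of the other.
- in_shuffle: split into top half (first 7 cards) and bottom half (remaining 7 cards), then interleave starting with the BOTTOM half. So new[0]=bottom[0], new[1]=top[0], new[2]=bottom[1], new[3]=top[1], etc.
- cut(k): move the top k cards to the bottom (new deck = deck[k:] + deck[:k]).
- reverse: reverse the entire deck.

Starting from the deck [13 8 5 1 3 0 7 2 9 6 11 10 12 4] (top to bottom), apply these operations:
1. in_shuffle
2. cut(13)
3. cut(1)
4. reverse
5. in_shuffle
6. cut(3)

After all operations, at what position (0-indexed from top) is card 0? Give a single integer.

Answer: 2

Derivation:
After op 1 (in_shuffle): [2 13 9 8 6 5 11 1 10 3 12 0 4 7]
After op 2 (cut(13)): [7 2 13 9 8 6 5 11 1 10 3 12 0 4]
After op 3 (cut(1)): [2 13 9 8 6 5 11 1 10 3 12 0 4 7]
After op 4 (reverse): [7 4 0 12 3 10 1 11 5 6 8 9 13 2]
After op 5 (in_shuffle): [11 7 5 4 6 0 8 12 9 3 13 10 2 1]
After op 6 (cut(3)): [4 6 0 8 12 9 3 13 10 2 1 11 7 5]
Card 0 is at position 2.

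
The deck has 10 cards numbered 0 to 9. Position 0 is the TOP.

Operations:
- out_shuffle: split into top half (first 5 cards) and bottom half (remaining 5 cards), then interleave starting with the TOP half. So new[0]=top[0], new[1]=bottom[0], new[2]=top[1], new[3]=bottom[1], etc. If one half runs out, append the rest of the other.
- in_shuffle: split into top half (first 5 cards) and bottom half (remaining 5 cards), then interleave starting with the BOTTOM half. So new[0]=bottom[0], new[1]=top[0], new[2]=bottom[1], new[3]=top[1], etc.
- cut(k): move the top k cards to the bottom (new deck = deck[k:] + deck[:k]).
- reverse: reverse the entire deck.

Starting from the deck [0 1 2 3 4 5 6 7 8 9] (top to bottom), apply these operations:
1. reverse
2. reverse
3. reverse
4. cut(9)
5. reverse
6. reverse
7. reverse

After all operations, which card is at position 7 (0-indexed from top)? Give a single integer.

Answer: 8

Derivation:
After op 1 (reverse): [9 8 7 6 5 4 3 2 1 0]
After op 2 (reverse): [0 1 2 3 4 5 6 7 8 9]
After op 3 (reverse): [9 8 7 6 5 4 3 2 1 0]
After op 4 (cut(9)): [0 9 8 7 6 5 4 3 2 1]
After op 5 (reverse): [1 2 3 4 5 6 7 8 9 0]
After op 6 (reverse): [0 9 8 7 6 5 4 3 2 1]
After op 7 (reverse): [1 2 3 4 5 6 7 8 9 0]
Position 7: card 8.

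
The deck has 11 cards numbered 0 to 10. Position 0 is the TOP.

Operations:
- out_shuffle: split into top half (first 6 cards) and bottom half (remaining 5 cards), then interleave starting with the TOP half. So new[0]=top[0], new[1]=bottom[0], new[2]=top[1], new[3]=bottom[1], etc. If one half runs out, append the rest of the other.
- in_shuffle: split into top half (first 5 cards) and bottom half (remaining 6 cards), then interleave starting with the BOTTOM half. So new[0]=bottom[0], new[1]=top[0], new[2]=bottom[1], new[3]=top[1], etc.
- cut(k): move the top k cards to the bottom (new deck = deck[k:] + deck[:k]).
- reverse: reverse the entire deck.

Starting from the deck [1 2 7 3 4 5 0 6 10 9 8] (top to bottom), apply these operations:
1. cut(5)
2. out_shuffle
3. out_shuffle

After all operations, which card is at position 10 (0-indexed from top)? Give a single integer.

After op 1 (cut(5)): [5 0 6 10 9 8 1 2 7 3 4]
After op 2 (out_shuffle): [5 1 0 2 6 7 10 3 9 4 8]
After op 3 (out_shuffle): [5 10 1 3 0 9 2 4 6 8 7]
Position 10: card 7.

Answer: 7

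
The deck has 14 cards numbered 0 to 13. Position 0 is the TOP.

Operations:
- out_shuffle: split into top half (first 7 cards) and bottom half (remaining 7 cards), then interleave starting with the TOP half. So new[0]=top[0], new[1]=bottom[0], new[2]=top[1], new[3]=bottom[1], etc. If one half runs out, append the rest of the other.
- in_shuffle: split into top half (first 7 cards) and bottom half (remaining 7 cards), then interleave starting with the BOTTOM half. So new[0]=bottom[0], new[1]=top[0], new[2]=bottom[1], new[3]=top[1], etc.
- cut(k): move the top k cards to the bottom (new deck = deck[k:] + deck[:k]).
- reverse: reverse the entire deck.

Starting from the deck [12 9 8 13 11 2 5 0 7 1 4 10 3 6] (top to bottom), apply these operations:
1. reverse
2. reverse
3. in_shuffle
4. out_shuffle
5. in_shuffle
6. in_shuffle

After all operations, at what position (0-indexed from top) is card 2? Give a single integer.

Answer: 9

Derivation:
After op 1 (reverse): [6 3 10 4 1 7 0 5 2 11 13 8 9 12]
After op 2 (reverse): [12 9 8 13 11 2 5 0 7 1 4 10 3 6]
After op 3 (in_shuffle): [0 12 7 9 1 8 4 13 10 11 3 2 6 5]
After op 4 (out_shuffle): [0 13 12 10 7 11 9 3 1 2 8 6 4 5]
After op 5 (in_shuffle): [3 0 1 13 2 12 8 10 6 7 4 11 5 9]
After op 6 (in_shuffle): [10 3 6 0 7 1 4 13 11 2 5 12 9 8]
Card 2 is at position 9.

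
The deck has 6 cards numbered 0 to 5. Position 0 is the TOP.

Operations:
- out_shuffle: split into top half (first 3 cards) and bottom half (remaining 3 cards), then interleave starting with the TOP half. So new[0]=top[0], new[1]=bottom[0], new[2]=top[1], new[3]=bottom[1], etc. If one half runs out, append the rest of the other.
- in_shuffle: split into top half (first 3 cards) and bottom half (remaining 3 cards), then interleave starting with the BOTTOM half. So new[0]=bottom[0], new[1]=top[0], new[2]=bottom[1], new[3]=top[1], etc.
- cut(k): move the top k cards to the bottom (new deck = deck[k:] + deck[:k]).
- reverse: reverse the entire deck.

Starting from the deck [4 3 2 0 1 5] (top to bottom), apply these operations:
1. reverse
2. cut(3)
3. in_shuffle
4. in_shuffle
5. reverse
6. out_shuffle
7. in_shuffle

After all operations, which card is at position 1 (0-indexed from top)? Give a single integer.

After op 1 (reverse): [5 1 0 2 3 4]
After op 2 (cut(3)): [2 3 4 5 1 0]
After op 3 (in_shuffle): [5 2 1 3 0 4]
After op 4 (in_shuffle): [3 5 0 2 4 1]
After op 5 (reverse): [1 4 2 0 5 3]
After op 6 (out_shuffle): [1 0 4 5 2 3]
After op 7 (in_shuffle): [5 1 2 0 3 4]
Position 1: card 1.

Answer: 1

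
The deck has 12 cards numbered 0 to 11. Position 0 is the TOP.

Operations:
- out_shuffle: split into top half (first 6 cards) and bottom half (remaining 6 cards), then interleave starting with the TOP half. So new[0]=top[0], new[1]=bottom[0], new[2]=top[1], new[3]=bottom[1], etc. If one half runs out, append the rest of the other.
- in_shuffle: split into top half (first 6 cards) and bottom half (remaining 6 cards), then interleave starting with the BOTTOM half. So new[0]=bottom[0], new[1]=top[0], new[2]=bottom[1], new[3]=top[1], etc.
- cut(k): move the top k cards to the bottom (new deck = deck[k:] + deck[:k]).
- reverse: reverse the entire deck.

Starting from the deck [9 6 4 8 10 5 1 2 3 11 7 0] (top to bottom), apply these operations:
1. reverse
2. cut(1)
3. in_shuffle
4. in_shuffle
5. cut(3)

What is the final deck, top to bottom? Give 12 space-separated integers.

After op 1 (reverse): [0 7 11 3 2 1 5 10 8 4 6 9]
After op 2 (cut(1)): [7 11 3 2 1 5 10 8 4 6 9 0]
After op 3 (in_shuffle): [10 7 8 11 4 3 6 2 9 1 0 5]
After op 4 (in_shuffle): [6 10 2 7 9 8 1 11 0 4 5 3]
After op 5 (cut(3)): [7 9 8 1 11 0 4 5 3 6 10 2]

Answer: 7 9 8 1 11 0 4 5 3 6 10 2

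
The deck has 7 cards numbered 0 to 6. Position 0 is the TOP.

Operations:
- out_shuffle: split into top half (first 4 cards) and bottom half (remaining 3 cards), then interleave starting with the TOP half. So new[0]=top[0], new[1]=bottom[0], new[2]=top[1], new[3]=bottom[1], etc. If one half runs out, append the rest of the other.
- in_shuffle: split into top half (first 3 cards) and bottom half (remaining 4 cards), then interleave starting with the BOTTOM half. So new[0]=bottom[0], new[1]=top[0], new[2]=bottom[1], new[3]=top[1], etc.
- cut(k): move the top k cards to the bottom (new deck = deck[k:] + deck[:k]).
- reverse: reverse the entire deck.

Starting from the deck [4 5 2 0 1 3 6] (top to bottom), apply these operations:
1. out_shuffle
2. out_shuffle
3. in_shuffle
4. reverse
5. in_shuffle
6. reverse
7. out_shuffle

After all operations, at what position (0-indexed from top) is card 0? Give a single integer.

After op 1 (out_shuffle): [4 1 5 3 2 6 0]
After op 2 (out_shuffle): [4 2 1 6 5 0 3]
After op 3 (in_shuffle): [6 4 5 2 0 1 3]
After op 4 (reverse): [3 1 0 2 5 4 6]
After op 5 (in_shuffle): [2 3 5 1 4 0 6]
After op 6 (reverse): [6 0 4 1 5 3 2]
After op 7 (out_shuffle): [6 5 0 3 4 2 1]
Card 0 is at position 2.

Answer: 2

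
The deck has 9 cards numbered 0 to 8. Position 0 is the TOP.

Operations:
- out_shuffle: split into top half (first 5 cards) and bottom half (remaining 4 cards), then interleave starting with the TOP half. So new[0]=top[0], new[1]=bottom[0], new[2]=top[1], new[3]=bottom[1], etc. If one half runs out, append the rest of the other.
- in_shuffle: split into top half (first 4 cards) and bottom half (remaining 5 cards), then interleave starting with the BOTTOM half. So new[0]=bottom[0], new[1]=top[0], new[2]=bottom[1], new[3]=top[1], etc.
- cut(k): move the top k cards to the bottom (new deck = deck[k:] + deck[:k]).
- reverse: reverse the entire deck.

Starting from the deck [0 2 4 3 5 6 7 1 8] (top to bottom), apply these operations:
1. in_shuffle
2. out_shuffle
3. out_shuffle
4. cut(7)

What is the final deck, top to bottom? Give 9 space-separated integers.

After op 1 (in_shuffle): [5 0 6 2 7 4 1 3 8]
After op 2 (out_shuffle): [5 4 0 1 6 3 2 8 7]
After op 3 (out_shuffle): [5 3 4 2 0 8 1 7 6]
After op 4 (cut(7)): [7 6 5 3 4 2 0 8 1]

Answer: 7 6 5 3 4 2 0 8 1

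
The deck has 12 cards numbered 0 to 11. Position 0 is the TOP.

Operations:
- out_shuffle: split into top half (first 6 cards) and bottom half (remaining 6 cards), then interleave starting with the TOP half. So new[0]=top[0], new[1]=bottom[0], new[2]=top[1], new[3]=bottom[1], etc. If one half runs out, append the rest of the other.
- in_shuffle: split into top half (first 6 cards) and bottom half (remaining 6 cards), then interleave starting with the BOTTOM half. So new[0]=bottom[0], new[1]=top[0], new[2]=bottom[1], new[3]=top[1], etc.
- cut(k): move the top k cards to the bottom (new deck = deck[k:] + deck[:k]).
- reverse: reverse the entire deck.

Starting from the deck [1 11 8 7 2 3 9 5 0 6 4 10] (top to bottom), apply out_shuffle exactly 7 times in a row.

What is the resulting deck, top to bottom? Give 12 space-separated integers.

Answer: 1 0 3 8 4 5 2 11 6 9 7 10

Derivation:
After op 1 (out_shuffle): [1 9 11 5 8 0 7 6 2 4 3 10]
After op 2 (out_shuffle): [1 7 9 6 11 2 5 4 8 3 0 10]
After op 3 (out_shuffle): [1 5 7 4 9 8 6 3 11 0 2 10]
After op 4 (out_shuffle): [1 6 5 3 7 11 4 0 9 2 8 10]
After op 5 (out_shuffle): [1 4 6 0 5 9 3 2 7 8 11 10]
After op 6 (out_shuffle): [1 3 4 2 6 7 0 8 5 11 9 10]
After op 7 (out_shuffle): [1 0 3 8 4 5 2 11 6 9 7 10]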